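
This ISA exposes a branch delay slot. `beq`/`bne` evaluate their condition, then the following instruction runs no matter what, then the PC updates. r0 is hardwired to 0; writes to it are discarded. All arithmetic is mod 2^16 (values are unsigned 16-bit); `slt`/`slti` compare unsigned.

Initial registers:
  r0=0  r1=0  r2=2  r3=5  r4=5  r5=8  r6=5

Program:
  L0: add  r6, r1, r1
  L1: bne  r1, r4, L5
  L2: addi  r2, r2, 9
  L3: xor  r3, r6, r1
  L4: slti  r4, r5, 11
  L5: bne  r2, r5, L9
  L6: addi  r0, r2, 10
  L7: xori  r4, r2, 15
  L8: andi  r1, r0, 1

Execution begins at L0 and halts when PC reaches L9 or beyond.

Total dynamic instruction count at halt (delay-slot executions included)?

5

[0] add  r6, r1, r1  →  {r0:0, r1:0, r2:2, r3:5, r4:5, r5:8, r6:0}
[1] bne  r1, r4, L5  →  {r0:0, r1:0, r2:2, r3:5, r4:5, r5:8, r6:0}  ⟨branch taken⟩
[2] addi  r2, r2, 9  →  {r0:0, r1:0, r2:11, r3:5, r4:5, r5:8, r6:0}
[5] bne  r2, r5, L9  →  {r0:0, r1:0, r2:11, r3:5, r4:5, r5:8, r6:0}  ⟨branch taken⟩
[6] addi  r0, r2, 10  →  {r0:0, r1:0, r2:11, r3:5, r4:5, r5:8, r6:0}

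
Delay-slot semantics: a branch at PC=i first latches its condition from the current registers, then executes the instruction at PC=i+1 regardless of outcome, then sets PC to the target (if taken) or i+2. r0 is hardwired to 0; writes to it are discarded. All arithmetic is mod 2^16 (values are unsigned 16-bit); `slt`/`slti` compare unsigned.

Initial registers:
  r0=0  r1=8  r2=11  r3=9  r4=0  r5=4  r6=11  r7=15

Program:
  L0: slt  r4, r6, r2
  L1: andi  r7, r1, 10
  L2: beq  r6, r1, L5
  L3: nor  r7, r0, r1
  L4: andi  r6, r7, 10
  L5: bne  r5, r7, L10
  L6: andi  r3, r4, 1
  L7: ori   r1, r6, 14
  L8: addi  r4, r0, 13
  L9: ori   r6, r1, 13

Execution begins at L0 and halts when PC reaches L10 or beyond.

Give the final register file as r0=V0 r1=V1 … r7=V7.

r0=0 r1=8 r2=11 r3=0 r4=0 r5=4 r6=2 r7=65527

PC=0  slt  r4, r6, r2        | r0=0 r1=8 r2=11 r3=9 r4=0 r5=4 r6=11 r7=15
PC=1  andi  r7, r1, 10       | r0=0 r1=8 r2=11 r3=9 r4=0 r5=4 r6=11 r7=8
PC=2  beq  r6, r1, L5        | r0=0 r1=8 r2=11 r3=9 r4=0 r5=4 r6=11 r7=8  [not taken]
PC=3  nor  r7, r0, r1        | r0=0 r1=8 r2=11 r3=9 r4=0 r5=4 r6=11 r7=65527
PC=4  andi  r6, r7, 10       | r0=0 r1=8 r2=11 r3=9 r4=0 r5=4 r6=2 r7=65527
PC=5  bne  r5, r7, L10       | r0=0 r1=8 r2=11 r3=9 r4=0 r5=4 r6=2 r7=65527  [TAKEN]
PC=6  andi  r3, r4, 1        | r0=0 r1=8 r2=11 r3=0 r4=0 r5=4 r6=2 r7=65527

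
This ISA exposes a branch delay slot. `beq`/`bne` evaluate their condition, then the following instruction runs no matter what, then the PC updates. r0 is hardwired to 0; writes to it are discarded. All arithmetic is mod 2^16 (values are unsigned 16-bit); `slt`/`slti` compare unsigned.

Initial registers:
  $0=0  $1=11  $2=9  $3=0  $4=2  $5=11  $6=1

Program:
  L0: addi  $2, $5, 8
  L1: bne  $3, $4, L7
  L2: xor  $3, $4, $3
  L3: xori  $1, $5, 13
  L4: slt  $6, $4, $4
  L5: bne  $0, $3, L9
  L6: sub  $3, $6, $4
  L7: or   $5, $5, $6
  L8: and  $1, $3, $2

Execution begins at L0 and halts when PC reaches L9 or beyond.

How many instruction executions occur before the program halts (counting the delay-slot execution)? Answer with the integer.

5

  step pc=0: addi  $2, $5, 8  regs=(0,11,19,0,2,11,1)
  step pc=1: bne  $3, $4, L7  cond=T  regs=(0,11,19,0,2,11,1)
  step pc=2: xor  $3, $4, $3  regs=(0,11,19,2,2,11,1)
  step pc=7: or   $5, $5, $6  regs=(0,11,19,2,2,11,1)
  step pc=8: and  $1, $3, $2  regs=(0,2,19,2,2,11,1)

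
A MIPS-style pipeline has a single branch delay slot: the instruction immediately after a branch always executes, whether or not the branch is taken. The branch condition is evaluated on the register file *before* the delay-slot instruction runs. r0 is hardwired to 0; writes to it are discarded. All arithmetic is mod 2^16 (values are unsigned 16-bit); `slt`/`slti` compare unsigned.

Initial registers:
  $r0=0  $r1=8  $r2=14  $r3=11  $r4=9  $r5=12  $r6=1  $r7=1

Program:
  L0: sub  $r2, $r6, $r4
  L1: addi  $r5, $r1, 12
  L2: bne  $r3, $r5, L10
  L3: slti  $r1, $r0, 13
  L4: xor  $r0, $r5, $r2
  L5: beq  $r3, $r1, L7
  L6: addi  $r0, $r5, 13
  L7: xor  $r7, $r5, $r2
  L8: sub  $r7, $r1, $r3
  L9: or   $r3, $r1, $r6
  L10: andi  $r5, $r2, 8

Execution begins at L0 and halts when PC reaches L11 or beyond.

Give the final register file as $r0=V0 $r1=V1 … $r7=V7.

PC=0  sub  $r2, $r6, $r4     | $r0=0 $r1=8 $r2=65528 $r3=11 $r4=9 $r5=12 $r6=1 $r7=1
PC=1  addi  $r5, $r1, 12     | $r0=0 $r1=8 $r2=65528 $r3=11 $r4=9 $r5=20 $r6=1 $r7=1
PC=2  bne  $r3, $r5, L10     | $r0=0 $r1=8 $r2=65528 $r3=11 $r4=9 $r5=20 $r6=1 $r7=1  [TAKEN]
PC=3  slti  $r1, $r0, 13     | $r0=0 $r1=1 $r2=65528 $r3=11 $r4=9 $r5=20 $r6=1 $r7=1
PC=10 andi  $r5, $r2, 8      | $r0=0 $r1=1 $r2=65528 $r3=11 $r4=9 $r5=8 $r6=1 $r7=1

$r0=0 $r1=1 $r2=65528 $r3=11 $r4=9 $r5=8 $r6=1 $r7=1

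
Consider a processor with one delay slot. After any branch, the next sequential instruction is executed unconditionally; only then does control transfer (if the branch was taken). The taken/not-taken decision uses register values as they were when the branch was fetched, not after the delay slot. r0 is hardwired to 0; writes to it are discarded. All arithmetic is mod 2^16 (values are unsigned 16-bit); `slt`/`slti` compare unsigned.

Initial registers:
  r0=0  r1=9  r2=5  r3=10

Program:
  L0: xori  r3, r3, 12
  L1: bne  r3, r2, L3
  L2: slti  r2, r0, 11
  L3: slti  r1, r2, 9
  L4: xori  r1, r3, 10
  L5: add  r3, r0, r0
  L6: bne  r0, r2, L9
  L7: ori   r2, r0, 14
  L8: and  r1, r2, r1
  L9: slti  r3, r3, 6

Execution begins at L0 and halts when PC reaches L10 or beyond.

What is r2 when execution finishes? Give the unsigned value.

14

  step pc=0: xori  r3, r3, 12  regs=(0,9,5,6)
  step pc=1: bne  r3, r2, L3  cond=T  regs=(0,9,5,6)
  step pc=2: slti  r2, r0, 11  regs=(0,9,1,6)
  step pc=3: slti  r1, r2, 9  regs=(0,1,1,6)
  step pc=4: xori  r1, r3, 10  regs=(0,12,1,6)
  step pc=5: add  r3, r0, r0  regs=(0,12,1,0)
  step pc=6: bne  r0, r2, L9  cond=T  regs=(0,12,1,0)
  step pc=7: ori   r2, r0, 14  regs=(0,12,14,0)
  step pc=9: slti  r3, r3, 6  regs=(0,12,14,1)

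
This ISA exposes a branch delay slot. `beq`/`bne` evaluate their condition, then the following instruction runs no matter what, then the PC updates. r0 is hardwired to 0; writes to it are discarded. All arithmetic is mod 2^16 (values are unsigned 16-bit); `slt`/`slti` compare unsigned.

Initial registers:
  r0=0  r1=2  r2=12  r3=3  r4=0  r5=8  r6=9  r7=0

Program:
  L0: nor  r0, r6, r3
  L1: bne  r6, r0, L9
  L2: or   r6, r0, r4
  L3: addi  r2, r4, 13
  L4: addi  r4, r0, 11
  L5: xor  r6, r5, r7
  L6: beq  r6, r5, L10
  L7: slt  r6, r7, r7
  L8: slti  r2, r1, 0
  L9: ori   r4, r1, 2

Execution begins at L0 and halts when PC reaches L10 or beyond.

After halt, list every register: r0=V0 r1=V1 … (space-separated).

r0=0 r1=2 r2=12 r3=3 r4=2 r5=8 r6=0 r7=0

#0 nor  r0, r6, r3 ; 0/2/12/3/0/8/9/0
#1 bne  r6, r0, L9 ; 0/2/12/3/0/8/9/0 ; →target
#2 or   r6, r0, r4 ; 0/2/12/3/0/8/0/0
#9 ori   r4, r1, 2 ; 0/2/12/3/2/8/0/0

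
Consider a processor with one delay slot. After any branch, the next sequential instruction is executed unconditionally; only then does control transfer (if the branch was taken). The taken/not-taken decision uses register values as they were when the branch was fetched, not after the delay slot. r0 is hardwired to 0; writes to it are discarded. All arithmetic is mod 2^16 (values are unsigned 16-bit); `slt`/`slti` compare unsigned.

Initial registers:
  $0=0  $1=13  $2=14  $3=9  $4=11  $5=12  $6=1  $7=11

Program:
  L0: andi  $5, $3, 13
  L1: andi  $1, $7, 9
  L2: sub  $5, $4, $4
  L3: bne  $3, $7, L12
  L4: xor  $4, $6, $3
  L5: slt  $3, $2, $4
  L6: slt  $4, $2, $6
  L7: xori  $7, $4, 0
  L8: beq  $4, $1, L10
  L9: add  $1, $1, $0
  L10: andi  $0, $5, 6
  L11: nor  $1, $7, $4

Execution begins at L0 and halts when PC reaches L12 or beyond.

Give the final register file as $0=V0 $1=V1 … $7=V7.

  step pc=0: andi  $5, $3, 13  regs=(0,13,14,9,11,9,1,11)
  step pc=1: andi  $1, $7, 9  regs=(0,9,14,9,11,9,1,11)
  step pc=2: sub  $5, $4, $4  regs=(0,9,14,9,11,0,1,11)
  step pc=3: bne  $3, $7, L12  cond=T  regs=(0,9,14,9,11,0,1,11)
  step pc=4: xor  $4, $6, $3  regs=(0,9,14,9,8,0,1,11)

$0=0 $1=9 $2=14 $3=9 $4=8 $5=0 $6=1 $7=11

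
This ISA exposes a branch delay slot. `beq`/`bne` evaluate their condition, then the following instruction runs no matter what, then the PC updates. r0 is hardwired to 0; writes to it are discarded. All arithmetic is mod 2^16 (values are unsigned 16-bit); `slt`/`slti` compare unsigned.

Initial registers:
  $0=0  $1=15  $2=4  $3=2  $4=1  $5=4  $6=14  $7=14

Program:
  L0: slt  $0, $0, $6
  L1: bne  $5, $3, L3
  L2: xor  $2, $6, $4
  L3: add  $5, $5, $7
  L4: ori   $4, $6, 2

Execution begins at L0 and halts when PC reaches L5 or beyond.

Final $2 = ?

[0] slt  $0, $0, $6  →  {$0:0, $1:15, $2:4, $3:2, $4:1, $5:4, $6:14, $7:14}
[1] bne  $5, $3, L3  →  {$0:0, $1:15, $2:4, $3:2, $4:1, $5:4, $6:14, $7:14}  ⟨branch taken⟩
[2] xor  $2, $6, $4  →  {$0:0, $1:15, $2:15, $3:2, $4:1, $5:4, $6:14, $7:14}
[3] add  $5, $5, $7  →  {$0:0, $1:15, $2:15, $3:2, $4:1, $5:18, $6:14, $7:14}
[4] ori   $4, $6, 2  →  {$0:0, $1:15, $2:15, $3:2, $4:14, $5:18, $6:14, $7:14}

15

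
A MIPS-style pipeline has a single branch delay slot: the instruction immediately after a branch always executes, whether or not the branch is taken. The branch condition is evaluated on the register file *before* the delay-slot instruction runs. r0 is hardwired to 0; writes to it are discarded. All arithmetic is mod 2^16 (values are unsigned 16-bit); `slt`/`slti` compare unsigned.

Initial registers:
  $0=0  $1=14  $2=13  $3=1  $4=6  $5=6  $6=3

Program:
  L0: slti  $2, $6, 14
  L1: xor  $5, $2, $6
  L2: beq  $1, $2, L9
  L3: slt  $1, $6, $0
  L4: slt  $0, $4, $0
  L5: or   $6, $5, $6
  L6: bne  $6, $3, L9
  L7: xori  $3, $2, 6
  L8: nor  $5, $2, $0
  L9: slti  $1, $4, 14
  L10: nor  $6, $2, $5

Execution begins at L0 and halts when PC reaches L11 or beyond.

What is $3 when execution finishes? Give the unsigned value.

7

#0 slti  $2, $6, 14 ; 0/14/1/1/6/6/3
#1 xor  $5, $2, $6 ; 0/14/1/1/6/2/3
#2 beq  $1, $2, L9 ; 0/14/1/1/6/2/3 ; →fallthru
#3 slt  $1, $6, $0 ; 0/0/1/1/6/2/3
#4 slt  $0, $4, $0 ; 0/0/1/1/6/2/3
#5 or   $6, $5, $6 ; 0/0/1/1/6/2/3
#6 bne  $6, $3, L9 ; 0/0/1/1/6/2/3 ; →target
#7 xori  $3, $2, 6 ; 0/0/1/7/6/2/3
#9 slti  $1, $4, 14 ; 0/1/1/7/6/2/3
#10 nor  $6, $2, $5 ; 0/1/1/7/6/2/65532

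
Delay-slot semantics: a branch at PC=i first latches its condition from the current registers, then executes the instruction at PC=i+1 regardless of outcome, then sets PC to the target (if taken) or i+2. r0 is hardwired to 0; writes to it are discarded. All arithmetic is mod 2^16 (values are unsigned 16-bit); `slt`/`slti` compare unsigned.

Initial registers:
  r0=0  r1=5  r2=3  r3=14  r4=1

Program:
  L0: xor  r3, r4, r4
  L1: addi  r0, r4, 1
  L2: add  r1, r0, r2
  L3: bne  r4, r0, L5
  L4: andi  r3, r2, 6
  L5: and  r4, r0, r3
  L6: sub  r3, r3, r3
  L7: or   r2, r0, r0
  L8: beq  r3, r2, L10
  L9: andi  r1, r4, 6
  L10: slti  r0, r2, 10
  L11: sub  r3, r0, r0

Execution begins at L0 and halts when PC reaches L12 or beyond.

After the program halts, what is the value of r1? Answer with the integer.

0

[0] xor  r3, r4, r4  →  {r0:0, r1:5, r2:3, r3:0, r4:1}
[1] addi  r0, r4, 1  →  {r0:0, r1:5, r2:3, r3:0, r4:1}
[2] add  r1, r0, r2  →  {r0:0, r1:3, r2:3, r3:0, r4:1}
[3] bne  r4, r0, L5  →  {r0:0, r1:3, r2:3, r3:0, r4:1}  ⟨branch taken⟩
[4] andi  r3, r2, 6  →  {r0:0, r1:3, r2:3, r3:2, r4:1}
[5] and  r4, r0, r3  →  {r0:0, r1:3, r2:3, r3:2, r4:0}
[6] sub  r3, r3, r3  →  {r0:0, r1:3, r2:3, r3:0, r4:0}
[7] or   r2, r0, r0  →  {r0:0, r1:3, r2:0, r3:0, r4:0}
[8] beq  r3, r2, L10  →  {r0:0, r1:3, r2:0, r3:0, r4:0}  ⟨branch taken⟩
[9] andi  r1, r4, 6  →  {r0:0, r1:0, r2:0, r3:0, r4:0}
[10] slti  r0, r2, 10  →  {r0:0, r1:0, r2:0, r3:0, r4:0}
[11] sub  r3, r0, r0  →  {r0:0, r1:0, r2:0, r3:0, r4:0}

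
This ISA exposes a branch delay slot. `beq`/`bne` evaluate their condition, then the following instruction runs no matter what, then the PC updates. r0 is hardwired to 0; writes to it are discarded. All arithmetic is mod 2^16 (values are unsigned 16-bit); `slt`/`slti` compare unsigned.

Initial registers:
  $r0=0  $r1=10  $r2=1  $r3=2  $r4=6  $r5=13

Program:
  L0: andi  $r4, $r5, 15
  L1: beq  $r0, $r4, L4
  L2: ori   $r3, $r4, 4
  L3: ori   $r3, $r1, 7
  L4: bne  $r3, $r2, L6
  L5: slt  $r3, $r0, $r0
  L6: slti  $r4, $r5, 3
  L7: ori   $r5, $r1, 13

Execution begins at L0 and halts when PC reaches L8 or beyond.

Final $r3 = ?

  step pc=0: andi  $r4, $r5, 15  regs=(0,10,1,2,13,13)
  step pc=1: beq  $r0, $r4, L4  cond=F  regs=(0,10,1,2,13,13)
  step pc=2: ori   $r3, $r4, 4  regs=(0,10,1,13,13,13)
  step pc=3: ori   $r3, $r1, 7  regs=(0,10,1,15,13,13)
  step pc=4: bne  $r3, $r2, L6  cond=T  regs=(0,10,1,15,13,13)
  step pc=5: slt  $r3, $r0, $r0  regs=(0,10,1,0,13,13)
  step pc=6: slti  $r4, $r5, 3  regs=(0,10,1,0,0,13)
  step pc=7: ori   $r5, $r1, 13  regs=(0,10,1,0,0,15)

0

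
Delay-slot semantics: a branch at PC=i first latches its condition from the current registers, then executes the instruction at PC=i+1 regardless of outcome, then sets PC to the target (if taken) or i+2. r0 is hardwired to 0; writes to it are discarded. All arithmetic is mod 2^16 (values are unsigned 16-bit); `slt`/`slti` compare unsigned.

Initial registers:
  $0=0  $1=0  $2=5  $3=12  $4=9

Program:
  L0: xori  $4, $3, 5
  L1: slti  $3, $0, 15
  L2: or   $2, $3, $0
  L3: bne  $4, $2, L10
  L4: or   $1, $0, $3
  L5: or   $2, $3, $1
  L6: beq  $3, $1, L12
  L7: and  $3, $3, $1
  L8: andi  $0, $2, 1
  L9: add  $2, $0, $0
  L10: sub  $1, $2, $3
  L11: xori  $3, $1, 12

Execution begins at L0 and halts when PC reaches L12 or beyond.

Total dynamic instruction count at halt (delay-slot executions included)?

  step pc=0: xori  $4, $3, 5  regs=(0,0,5,12,9)
  step pc=1: slti  $3, $0, 15  regs=(0,0,5,1,9)
  step pc=2: or   $2, $3, $0  regs=(0,0,1,1,9)
  step pc=3: bne  $4, $2, L10  cond=T  regs=(0,0,1,1,9)
  step pc=4: or   $1, $0, $3  regs=(0,1,1,1,9)
  step pc=10: sub  $1, $2, $3  regs=(0,0,1,1,9)
  step pc=11: xori  $3, $1, 12  regs=(0,0,1,12,9)

7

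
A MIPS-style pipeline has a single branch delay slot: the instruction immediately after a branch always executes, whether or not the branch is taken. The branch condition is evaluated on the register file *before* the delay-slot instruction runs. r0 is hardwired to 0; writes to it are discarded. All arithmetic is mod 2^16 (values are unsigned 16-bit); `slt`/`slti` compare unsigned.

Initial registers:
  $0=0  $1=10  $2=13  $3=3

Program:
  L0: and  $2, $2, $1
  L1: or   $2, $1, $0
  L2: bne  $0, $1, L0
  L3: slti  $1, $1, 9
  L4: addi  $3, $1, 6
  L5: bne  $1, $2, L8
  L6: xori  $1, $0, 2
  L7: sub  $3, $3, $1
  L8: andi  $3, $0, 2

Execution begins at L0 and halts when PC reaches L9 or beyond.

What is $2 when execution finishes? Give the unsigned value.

  step pc=0: and  $2, $2, $1  regs=(0,10,8,3)
  step pc=1: or   $2, $1, $0  regs=(0,10,10,3)
  step pc=2: bne  $0, $1, L0  cond=T  regs=(0,10,10,3)
  step pc=3: slti  $1, $1, 9  regs=(0,0,10,3)
  step pc=0: and  $2, $2, $1  regs=(0,0,0,3)
  step pc=1: or   $2, $1, $0  regs=(0,0,0,3)
  step pc=2: bne  $0, $1, L0  cond=F  regs=(0,0,0,3)
  step pc=3: slti  $1, $1, 9  regs=(0,1,0,3)
  step pc=4: addi  $3, $1, 6  regs=(0,1,0,7)
  step pc=5: bne  $1, $2, L8  cond=T  regs=(0,1,0,7)
  step pc=6: xori  $1, $0, 2  regs=(0,2,0,7)
  step pc=8: andi  $3, $0, 2  regs=(0,2,0,0)

0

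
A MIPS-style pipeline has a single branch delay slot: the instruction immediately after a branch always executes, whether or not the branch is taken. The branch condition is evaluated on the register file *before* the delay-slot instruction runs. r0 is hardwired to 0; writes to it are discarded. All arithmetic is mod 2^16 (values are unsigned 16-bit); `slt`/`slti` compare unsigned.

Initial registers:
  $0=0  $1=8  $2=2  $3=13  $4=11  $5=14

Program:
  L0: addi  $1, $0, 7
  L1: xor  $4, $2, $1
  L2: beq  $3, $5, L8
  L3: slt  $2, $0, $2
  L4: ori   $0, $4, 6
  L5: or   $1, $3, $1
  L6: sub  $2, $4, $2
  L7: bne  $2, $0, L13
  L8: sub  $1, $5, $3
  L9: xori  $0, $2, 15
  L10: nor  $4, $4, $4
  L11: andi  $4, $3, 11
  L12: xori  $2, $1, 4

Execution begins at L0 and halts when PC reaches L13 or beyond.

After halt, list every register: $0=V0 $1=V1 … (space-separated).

#0 addi  $1, $0, 7 ; 0/7/2/13/11/14
#1 xor  $4, $2, $1 ; 0/7/2/13/5/14
#2 beq  $3, $5, L8 ; 0/7/2/13/5/14 ; →fallthru
#3 slt  $2, $0, $2 ; 0/7/1/13/5/14
#4 ori   $0, $4, 6 ; 0/7/1/13/5/14
#5 or   $1, $3, $1 ; 0/15/1/13/5/14
#6 sub  $2, $4, $2 ; 0/15/4/13/5/14
#7 bne  $2, $0, L13 ; 0/15/4/13/5/14 ; →target
#8 sub  $1, $5, $3 ; 0/1/4/13/5/14

$0=0 $1=1 $2=4 $3=13 $4=5 $5=14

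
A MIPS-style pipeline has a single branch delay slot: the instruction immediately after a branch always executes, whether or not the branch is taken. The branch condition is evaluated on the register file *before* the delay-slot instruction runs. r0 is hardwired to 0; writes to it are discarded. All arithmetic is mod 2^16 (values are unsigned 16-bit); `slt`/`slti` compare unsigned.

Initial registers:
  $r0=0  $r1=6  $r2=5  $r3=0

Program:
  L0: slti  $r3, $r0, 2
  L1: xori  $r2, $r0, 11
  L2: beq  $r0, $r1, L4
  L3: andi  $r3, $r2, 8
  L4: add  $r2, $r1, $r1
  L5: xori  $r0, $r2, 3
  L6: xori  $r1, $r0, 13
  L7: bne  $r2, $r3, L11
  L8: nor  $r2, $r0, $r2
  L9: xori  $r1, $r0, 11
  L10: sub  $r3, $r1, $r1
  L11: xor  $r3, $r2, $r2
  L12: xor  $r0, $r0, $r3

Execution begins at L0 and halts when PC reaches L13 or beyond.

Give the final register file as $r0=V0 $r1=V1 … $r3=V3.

#0 slti  $r3, $r0, 2 ; 0/6/5/1
#1 xori  $r2, $r0, 11 ; 0/6/11/1
#2 beq  $r0, $r1, L4 ; 0/6/11/1 ; →fallthru
#3 andi  $r3, $r2, 8 ; 0/6/11/8
#4 add  $r2, $r1, $r1 ; 0/6/12/8
#5 xori  $r0, $r2, 3 ; 0/6/12/8
#6 xori  $r1, $r0, 13 ; 0/13/12/8
#7 bne  $r2, $r3, L11 ; 0/13/12/8 ; →target
#8 nor  $r2, $r0, $r2 ; 0/13/65523/8
#11 xor  $r3, $r2, $r2 ; 0/13/65523/0
#12 xor  $r0, $r0, $r3 ; 0/13/65523/0

$r0=0 $r1=13 $r2=65523 $r3=0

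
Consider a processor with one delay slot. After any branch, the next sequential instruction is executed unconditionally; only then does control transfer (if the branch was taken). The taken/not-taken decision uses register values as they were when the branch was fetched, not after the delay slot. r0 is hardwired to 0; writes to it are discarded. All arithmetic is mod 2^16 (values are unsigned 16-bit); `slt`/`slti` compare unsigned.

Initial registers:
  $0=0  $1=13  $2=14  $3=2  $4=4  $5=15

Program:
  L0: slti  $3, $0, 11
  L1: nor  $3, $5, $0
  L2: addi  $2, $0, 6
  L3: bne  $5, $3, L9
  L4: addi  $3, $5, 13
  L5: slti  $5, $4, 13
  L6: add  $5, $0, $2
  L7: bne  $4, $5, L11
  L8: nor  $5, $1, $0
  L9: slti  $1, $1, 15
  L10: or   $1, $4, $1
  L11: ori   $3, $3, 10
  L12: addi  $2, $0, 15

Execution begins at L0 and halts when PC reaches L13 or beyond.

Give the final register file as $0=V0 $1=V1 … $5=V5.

  step pc=0: slti  $3, $0, 11  regs=(0,13,14,1,4,15)
  step pc=1: nor  $3, $5, $0  regs=(0,13,14,65520,4,15)
  step pc=2: addi  $2, $0, 6  regs=(0,13,6,65520,4,15)
  step pc=3: bne  $5, $3, L9  cond=T  regs=(0,13,6,65520,4,15)
  step pc=4: addi  $3, $5, 13  regs=(0,13,6,28,4,15)
  step pc=9: slti  $1, $1, 15  regs=(0,1,6,28,4,15)
  step pc=10: or   $1, $4, $1  regs=(0,5,6,28,4,15)
  step pc=11: ori   $3, $3, 10  regs=(0,5,6,30,4,15)
  step pc=12: addi  $2, $0, 15  regs=(0,5,15,30,4,15)

$0=0 $1=5 $2=15 $3=30 $4=4 $5=15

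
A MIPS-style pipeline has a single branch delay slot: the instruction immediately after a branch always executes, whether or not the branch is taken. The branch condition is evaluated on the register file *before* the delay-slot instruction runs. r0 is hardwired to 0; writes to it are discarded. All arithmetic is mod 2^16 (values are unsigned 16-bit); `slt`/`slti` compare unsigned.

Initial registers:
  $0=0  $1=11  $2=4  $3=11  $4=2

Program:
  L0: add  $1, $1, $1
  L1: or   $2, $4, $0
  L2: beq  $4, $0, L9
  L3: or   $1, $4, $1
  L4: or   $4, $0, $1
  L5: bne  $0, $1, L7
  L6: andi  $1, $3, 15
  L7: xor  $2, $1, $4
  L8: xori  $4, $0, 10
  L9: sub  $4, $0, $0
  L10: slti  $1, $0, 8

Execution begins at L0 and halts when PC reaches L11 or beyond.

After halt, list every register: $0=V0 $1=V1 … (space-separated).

$0=0 $1=1 $2=29 $3=11 $4=0

  step pc=0: add  $1, $1, $1  regs=(0,22,4,11,2)
  step pc=1: or   $2, $4, $0  regs=(0,22,2,11,2)
  step pc=2: beq  $4, $0, L9  cond=F  regs=(0,22,2,11,2)
  step pc=3: or   $1, $4, $1  regs=(0,22,2,11,2)
  step pc=4: or   $4, $0, $1  regs=(0,22,2,11,22)
  step pc=5: bne  $0, $1, L7  cond=T  regs=(0,22,2,11,22)
  step pc=6: andi  $1, $3, 15  regs=(0,11,2,11,22)
  step pc=7: xor  $2, $1, $4  regs=(0,11,29,11,22)
  step pc=8: xori  $4, $0, 10  regs=(0,11,29,11,10)
  step pc=9: sub  $4, $0, $0  regs=(0,11,29,11,0)
  step pc=10: slti  $1, $0, 8  regs=(0,1,29,11,0)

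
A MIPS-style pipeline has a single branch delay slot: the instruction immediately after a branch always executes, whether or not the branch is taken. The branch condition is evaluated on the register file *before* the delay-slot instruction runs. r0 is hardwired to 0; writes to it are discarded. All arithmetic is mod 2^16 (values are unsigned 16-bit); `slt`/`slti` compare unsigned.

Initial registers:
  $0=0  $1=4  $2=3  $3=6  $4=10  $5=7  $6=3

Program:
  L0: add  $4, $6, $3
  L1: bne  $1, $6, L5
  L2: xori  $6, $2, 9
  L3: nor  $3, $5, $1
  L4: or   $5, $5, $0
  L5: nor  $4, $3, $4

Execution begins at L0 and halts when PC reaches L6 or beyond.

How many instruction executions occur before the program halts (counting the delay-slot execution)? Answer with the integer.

4

#0 add  $4, $6, $3 ; 0/4/3/6/9/7/3
#1 bne  $1, $6, L5 ; 0/4/3/6/9/7/3 ; →target
#2 xori  $6, $2, 9 ; 0/4/3/6/9/7/10
#5 nor  $4, $3, $4 ; 0/4/3/6/65520/7/10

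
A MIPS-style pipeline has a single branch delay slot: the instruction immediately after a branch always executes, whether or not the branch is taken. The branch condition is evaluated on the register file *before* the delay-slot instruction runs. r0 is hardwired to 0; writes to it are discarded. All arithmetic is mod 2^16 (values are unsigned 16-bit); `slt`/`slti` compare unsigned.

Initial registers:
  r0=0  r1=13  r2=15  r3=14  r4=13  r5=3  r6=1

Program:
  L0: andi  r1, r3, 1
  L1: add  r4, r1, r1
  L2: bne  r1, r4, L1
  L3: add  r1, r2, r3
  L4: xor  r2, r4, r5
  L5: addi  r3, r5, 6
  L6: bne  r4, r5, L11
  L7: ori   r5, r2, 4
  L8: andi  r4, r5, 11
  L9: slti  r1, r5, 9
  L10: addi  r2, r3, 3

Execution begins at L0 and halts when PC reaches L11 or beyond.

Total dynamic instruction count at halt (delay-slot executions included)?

[0] andi  r1, r3, 1  →  {r0:0, r1:0, r2:15, r3:14, r4:13, r5:3, r6:1}
[1] add  r4, r1, r1  →  {r0:0, r1:0, r2:15, r3:14, r4:0, r5:3, r6:1}
[2] bne  r1, r4, L1  →  {r0:0, r1:0, r2:15, r3:14, r4:0, r5:3, r6:1}  ⟨branch fallthrough⟩
[3] add  r1, r2, r3  →  {r0:0, r1:29, r2:15, r3:14, r4:0, r5:3, r6:1}
[4] xor  r2, r4, r5  →  {r0:0, r1:29, r2:3, r3:14, r4:0, r5:3, r6:1}
[5] addi  r3, r5, 6  →  {r0:0, r1:29, r2:3, r3:9, r4:0, r5:3, r6:1}
[6] bne  r4, r5, L11  →  {r0:0, r1:29, r2:3, r3:9, r4:0, r5:3, r6:1}  ⟨branch taken⟩
[7] ori   r5, r2, 4  →  {r0:0, r1:29, r2:3, r3:9, r4:0, r5:7, r6:1}

8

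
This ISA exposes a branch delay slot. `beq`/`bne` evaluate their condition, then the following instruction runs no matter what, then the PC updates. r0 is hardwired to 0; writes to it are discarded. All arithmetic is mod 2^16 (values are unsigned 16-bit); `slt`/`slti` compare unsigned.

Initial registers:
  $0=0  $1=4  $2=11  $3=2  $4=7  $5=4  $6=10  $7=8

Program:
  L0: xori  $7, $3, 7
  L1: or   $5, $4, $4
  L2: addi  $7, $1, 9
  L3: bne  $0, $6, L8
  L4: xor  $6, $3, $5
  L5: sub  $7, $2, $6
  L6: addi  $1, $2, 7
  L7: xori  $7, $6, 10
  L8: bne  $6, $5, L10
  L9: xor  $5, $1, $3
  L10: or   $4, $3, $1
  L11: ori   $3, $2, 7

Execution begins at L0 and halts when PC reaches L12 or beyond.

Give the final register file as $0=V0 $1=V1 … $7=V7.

$0=0 $1=4 $2=11 $3=15 $4=6 $5=6 $6=5 $7=13

PC=0  xori  $7, $3, 7        | $0=0 $1=4 $2=11 $3=2 $4=7 $5=4 $6=10 $7=5
PC=1  or   $5, $4, $4        | $0=0 $1=4 $2=11 $3=2 $4=7 $5=7 $6=10 $7=5
PC=2  addi  $7, $1, 9        | $0=0 $1=4 $2=11 $3=2 $4=7 $5=7 $6=10 $7=13
PC=3  bne  $0, $6, L8        | $0=0 $1=4 $2=11 $3=2 $4=7 $5=7 $6=10 $7=13  [TAKEN]
PC=4  xor  $6, $3, $5        | $0=0 $1=4 $2=11 $3=2 $4=7 $5=7 $6=5 $7=13
PC=8  bne  $6, $5, L10       | $0=0 $1=4 $2=11 $3=2 $4=7 $5=7 $6=5 $7=13  [TAKEN]
PC=9  xor  $5, $1, $3        | $0=0 $1=4 $2=11 $3=2 $4=7 $5=6 $6=5 $7=13
PC=10 or   $4, $3, $1        | $0=0 $1=4 $2=11 $3=2 $4=6 $5=6 $6=5 $7=13
PC=11 ori   $3, $2, 7        | $0=0 $1=4 $2=11 $3=15 $4=6 $5=6 $6=5 $7=13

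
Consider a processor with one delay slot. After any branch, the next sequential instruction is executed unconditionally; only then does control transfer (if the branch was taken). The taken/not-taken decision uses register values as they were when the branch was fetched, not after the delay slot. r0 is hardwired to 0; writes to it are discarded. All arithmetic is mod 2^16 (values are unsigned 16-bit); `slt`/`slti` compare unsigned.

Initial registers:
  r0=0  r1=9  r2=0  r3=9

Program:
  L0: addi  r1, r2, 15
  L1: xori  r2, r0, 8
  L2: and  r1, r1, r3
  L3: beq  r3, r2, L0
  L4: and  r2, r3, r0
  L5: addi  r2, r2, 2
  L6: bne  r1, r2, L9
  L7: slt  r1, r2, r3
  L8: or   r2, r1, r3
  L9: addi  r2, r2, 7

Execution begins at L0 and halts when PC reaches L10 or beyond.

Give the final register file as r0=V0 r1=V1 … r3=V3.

[0] addi  r1, r2, 15  →  {r0:0, r1:15, r2:0, r3:9}
[1] xori  r2, r0, 8  →  {r0:0, r1:15, r2:8, r3:9}
[2] and  r1, r1, r3  →  {r0:0, r1:9, r2:8, r3:9}
[3] beq  r3, r2, L0  →  {r0:0, r1:9, r2:8, r3:9}  ⟨branch fallthrough⟩
[4] and  r2, r3, r0  →  {r0:0, r1:9, r2:0, r3:9}
[5] addi  r2, r2, 2  →  {r0:0, r1:9, r2:2, r3:9}
[6] bne  r1, r2, L9  →  {r0:0, r1:9, r2:2, r3:9}  ⟨branch taken⟩
[7] slt  r1, r2, r3  →  {r0:0, r1:1, r2:2, r3:9}
[9] addi  r2, r2, 7  →  {r0:0, r1:1, r2:9, r3:9}

r0=0 r1=1 r2=9 r3=9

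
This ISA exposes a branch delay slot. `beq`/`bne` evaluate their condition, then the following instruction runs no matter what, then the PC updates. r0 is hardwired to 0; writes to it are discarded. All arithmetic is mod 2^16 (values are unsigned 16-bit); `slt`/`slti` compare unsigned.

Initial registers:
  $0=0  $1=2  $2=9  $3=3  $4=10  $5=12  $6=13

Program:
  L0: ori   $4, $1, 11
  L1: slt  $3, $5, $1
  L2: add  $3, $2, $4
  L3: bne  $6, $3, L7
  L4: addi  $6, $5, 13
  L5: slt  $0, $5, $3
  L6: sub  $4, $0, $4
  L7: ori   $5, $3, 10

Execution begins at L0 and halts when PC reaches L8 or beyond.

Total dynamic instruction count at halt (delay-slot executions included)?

  step pc=0: ori   $4, $1, 11  regs=(0,2,9,3,11,12,13)
  step pc=1: slt  $3, $5, $1  regs=(0,2,9,0,11,12,13)
  step pc=2: add  $3, $2, $4  regs=(0,2,9,20,11,12,13)
  step pc=3: bne  $6, $3, L7  cond=T  regs=(0,2,9,20,11,12,13)
  step pc=4: addi  $6, $5, 13  regs=(0,2,9,20,11,12,25)
  step pc=7: ori   $5, $3, 10  regs=(0,2,9,20,11,30,25)

6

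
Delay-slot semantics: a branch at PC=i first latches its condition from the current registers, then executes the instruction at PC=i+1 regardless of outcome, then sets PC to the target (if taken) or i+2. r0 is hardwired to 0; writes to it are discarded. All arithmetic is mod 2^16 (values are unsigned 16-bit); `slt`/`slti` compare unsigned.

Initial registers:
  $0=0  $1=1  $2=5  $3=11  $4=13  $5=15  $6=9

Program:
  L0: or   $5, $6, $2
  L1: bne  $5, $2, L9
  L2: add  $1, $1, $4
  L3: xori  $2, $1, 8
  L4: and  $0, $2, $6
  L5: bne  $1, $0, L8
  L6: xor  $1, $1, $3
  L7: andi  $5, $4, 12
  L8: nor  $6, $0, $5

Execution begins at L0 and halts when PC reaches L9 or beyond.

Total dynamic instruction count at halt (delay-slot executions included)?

#0 or   $5, $6, $2 ; 0/1/5/11/13/13/9
#1 bne  $5, $2, L9 ; 0/1/5/11/13/13/9 ; →target
#2 add  $1, $1, $4 ; 0/14/5/11/13/13/9

3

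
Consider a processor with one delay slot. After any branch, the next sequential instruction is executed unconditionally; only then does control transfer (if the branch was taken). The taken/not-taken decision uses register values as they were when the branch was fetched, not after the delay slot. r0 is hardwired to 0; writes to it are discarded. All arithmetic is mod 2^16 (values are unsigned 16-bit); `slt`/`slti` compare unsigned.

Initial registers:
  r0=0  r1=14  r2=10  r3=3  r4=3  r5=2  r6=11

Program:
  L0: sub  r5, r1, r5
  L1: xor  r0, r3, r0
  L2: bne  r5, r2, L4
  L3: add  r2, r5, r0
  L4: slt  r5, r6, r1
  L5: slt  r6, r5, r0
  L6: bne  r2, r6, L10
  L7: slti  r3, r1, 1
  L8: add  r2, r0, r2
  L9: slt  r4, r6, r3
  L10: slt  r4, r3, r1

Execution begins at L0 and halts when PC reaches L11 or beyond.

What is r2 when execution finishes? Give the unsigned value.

12

[0] sub  r5, r1, r5  →  {r0:0, r1:14, r2:10, r3:3, r4:3, r5:12, r6:11}
[1] xor  r0, r3, r0  →  {r0:0, r1:14, r2:10, r3:3, r4:3, r5:12, r6:11}
[2] bne  r5, r2, L4  →  {r0:0, r1:14, r2:10, r3:3, r4:3, r5:12, r6:11}  ⟨branch taken⟩
[3] add  r2, r5, r0  →  {r0:0, r1:14, r2:12, r3:3, r4:3, r5:12, r6:11}
[4] slt  r5, r6, r1  →  {r0:0, r1:14, r2:12, r3:3, r4:3, r5:1, r6:11}
[5] slt  r6, r5, r0  →  {r0:0, r1:14, r2:12, r3:3, r4:3, r5:1, r6:0}
[6] bne  r2, r6, L10  →  {r0:0, r1:14, r2:12, r3:3, r4:3, r5:1, r6:0}  ⟨branch taken⟩
[7] slti  r3, r1, 1  →  {r0:0, r1:14, r2:12, r3:0, r4:3, r5:1, r6:0}
[10] slt  r4, r3, r1  →  {r0:0, r1:14, r2:12, r3:0, r4:1, r5:1, r6:0}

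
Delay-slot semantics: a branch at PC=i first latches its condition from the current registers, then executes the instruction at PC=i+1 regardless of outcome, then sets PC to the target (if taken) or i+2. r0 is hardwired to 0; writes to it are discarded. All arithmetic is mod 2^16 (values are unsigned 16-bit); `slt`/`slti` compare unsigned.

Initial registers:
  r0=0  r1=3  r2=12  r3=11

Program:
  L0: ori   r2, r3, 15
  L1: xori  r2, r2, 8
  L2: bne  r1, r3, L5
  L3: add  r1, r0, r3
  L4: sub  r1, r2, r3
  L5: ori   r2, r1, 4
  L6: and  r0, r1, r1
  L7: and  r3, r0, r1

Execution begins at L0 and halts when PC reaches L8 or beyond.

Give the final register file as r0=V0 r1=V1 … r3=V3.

#0 ori   r2, r3, 15 ; 0/3/15/11
#1 xori  r2, r2, 8 ; 0/3/7/11
#2 bne  r1, r3, L5 ; 0/3/7/11 ; →target
#3 add  r1, r0, r3 ; 0/11/7/11
#5 ori   r2, r1, 4 ; 0/11/15/11
#6 and  r0, r1, r1 ; 0/11/15/11
#7 and  r3, r0, r1 ; 0/11/15/0

r0=0 r1=11 r2=15 r3=0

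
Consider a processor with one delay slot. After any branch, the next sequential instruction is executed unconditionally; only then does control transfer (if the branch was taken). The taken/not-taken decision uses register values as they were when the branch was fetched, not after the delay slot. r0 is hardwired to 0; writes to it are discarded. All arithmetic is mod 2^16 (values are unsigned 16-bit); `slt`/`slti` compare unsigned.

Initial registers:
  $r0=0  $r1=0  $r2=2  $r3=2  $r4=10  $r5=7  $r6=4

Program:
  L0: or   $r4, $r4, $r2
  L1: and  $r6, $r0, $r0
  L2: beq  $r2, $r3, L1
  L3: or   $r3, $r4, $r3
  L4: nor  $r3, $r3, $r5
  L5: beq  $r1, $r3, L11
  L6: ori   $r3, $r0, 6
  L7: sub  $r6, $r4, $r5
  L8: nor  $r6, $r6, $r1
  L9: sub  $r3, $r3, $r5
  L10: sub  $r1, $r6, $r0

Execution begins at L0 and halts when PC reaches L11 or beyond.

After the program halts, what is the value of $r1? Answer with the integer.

65532

[0] or   $r4, $r4, $r2  →  {$r0:0, $r1:0, $r2:2, $r3:2, $r4:10, $r5:7, $r6:4}
[1] and  $r6, $r0, $r0  →  {$r0:0, $r1:0, $r2:2, $r3:2, $r4:10, $r5:7, $r6:0}
[2] beq  $r2, $r3, L1  →  {$r0:0, $r1:0, $r2:2, $r3:2, $r4:10, $r5:7, $r6:0}  ⟨branch taken⟩
[3] or   $r3, $r4, $r3  →  {$r0:0, $r1:0, $r2:2, $r3:10, $r4:10, $r5:7, $r6:0}
[1] and  $r6, $r0, $r0  →  {$r0:0, $r1:0, $r2:2, $r3:10, $r4:10, $r5:7, $r6:0}
[2] beq  $r2, $r3, L1  →  {$r0:0, $r1:0, $r2:2, $r3:10, $r4:10, $r5:7, $r6:0}  ⟨branch fallthrough⟩
[3] or   $r3, $r4, $r3  →  {$r0:0, $r1:0, $r2:2, $r3:10, $r4:10, $r5:7, $r6:0}
[4] nor  $r3, $r3, $r5  →  {$r0:0, $r1:0, $r2:2, $r3:65520, $r4:10, $r5:7, $r6:0}
[5] beq  $r1, $r3, L11  →  {$r0:0, $r1:0, $r2:2, $r3:65520, $r4:10, $r5:7, $r6:0}  ⟨branch fallthrough⟩
[6] ori   $r3, $r0, 6  →  {$r0:0, $r1:0, $r2:2, $r3:6, $r4:10, $r5:7, $r6:0}
[7] sub  $r6, $r4, $r5  →  {$r0:0, $r1:0, $r2:2, $r3:6, $r4:10, $r5:7, $r6:3}
[8] nor  $r6, $r6, $r1  →  {$r0:0, $r1:0, $r2:2, $r3:6, $r4:10, $r5:7, $r6:65532}
[9] sub  $r3, $r3, $r5  →  {$r0:0, $r1:0, $r2:2, $r3:65535, $r4:10, $r5:7, $r6:65532}
[10] sub  $r1, $r6, $r0  →  {$r0:0, $r1:65532, $r2:2, $r3:65535, $r4:10, $r5:7, $r6:65532}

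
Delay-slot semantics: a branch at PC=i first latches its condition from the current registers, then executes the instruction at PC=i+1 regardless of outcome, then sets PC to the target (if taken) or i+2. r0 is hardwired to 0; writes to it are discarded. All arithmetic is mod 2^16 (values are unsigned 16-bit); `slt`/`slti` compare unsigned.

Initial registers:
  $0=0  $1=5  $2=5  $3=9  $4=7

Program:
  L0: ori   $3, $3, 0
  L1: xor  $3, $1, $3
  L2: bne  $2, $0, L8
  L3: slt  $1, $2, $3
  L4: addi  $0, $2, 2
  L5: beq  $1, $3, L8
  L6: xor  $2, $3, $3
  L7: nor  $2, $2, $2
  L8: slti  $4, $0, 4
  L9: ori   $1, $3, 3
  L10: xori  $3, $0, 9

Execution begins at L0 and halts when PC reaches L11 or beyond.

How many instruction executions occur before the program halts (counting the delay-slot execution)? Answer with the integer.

[0] ori   $3, $3, 0  →  {$0:0, $1:5, $2:5, $3:9, $4:7}
[1] xor  $3, $1, $3  →  {$0:0, $1:5, $2:5, $3:12, $4:7}
[2] bne  $2, $0, L8  →  {$0:0, $1:5, $2:5, $3:12, $4:7}  ⟨branch taken⟩
[3] slt  $1, $2, $3  →  {$0:0, $1:1, $2:5, $3:12, $4:7}
[8] slti  $4, $0, 4  →  {$0:0, $1:1, $2:5, $3:12, $4:1}
[9] ori   $1, $3, 3  →  {$0:0, $1:15, $2:5, $3:12, $4:1}
[10] xori  $3, $0, 9  →  {$0:0, $1:15, $2:5, $3:9, $4:1}

7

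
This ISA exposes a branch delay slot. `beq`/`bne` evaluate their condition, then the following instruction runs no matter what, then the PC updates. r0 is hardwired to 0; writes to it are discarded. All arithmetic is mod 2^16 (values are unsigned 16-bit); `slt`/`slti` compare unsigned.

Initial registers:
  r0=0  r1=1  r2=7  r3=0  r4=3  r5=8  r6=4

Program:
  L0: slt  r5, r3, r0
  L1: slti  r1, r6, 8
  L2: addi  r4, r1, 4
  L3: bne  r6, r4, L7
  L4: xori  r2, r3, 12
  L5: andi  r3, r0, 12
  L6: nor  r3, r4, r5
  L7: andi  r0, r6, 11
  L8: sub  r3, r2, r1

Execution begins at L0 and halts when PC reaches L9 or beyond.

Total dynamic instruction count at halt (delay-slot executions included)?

PC=0  slt  r5, r3, r0        | r0=0 r1=1 r2=7 r3=0 r4=3 r5=0 r6=4
PC=1  slti  r1, r6, 8        | r0=0 r1=1 r2=7 r3=0 r4=3 r5=0 r6=4
PC=2  addi  r4, r1, 4        | r0=0 r1=1 r2=7 r3=0 r4=5 r5=0 r6=4
PC=3  bne  r6, r4, L7        | r0=0 r1=1 r2=7 r3=0 r4=5 r5=0 r6=4  [TAKEN]
PC=4  xori  r2, r3, 12       | r0=0 r1=1 r2=12 r3=0 r4=5 r5=0 r6=4
PC=7  andi  r0, r6, 11       | r0=0 r1=1 r2=12 r3=0 r4=5 r5=0 r6=4
PC=8  sub  r3, r2, r1        | r0=0 r1=1 r2=12 r3=11 r4=5 r5=0 r6=4

7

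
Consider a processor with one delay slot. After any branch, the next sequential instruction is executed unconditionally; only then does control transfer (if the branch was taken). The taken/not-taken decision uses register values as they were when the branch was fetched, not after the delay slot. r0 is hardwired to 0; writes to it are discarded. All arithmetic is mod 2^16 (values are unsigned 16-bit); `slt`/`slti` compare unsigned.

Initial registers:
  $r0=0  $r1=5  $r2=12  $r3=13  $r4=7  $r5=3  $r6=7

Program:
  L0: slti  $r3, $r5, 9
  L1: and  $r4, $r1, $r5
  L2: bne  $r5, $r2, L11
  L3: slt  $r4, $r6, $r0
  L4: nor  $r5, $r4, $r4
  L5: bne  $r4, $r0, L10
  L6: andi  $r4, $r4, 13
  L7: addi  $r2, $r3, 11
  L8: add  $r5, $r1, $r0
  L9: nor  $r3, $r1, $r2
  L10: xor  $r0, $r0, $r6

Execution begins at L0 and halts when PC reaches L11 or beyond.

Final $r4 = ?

0

#0 slti  $r3, $r5, 9 ; 0/5/12/1/7/3/7
#1 and  $r4, $r1, $r5 ; 0/5/12/1/1/3/7
#2 bne  $r5, $r2, L11 ; 0/5/12/1/1/3/7 ; →target
#3 slt  $r4, $r6, $r0 ; 0/5/12/1/0/3/7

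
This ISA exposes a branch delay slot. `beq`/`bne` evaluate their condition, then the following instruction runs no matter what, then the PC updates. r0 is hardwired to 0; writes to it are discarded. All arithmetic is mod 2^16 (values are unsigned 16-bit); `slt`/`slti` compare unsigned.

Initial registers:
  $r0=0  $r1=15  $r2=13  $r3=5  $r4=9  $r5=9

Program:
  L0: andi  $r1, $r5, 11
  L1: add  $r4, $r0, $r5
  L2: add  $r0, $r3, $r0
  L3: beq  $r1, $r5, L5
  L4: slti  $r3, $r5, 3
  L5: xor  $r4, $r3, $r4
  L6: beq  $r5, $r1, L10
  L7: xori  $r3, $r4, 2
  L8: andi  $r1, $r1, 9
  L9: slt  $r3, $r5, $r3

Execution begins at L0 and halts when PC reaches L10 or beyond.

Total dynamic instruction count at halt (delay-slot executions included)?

  step pc=0: andi  $r1, $r5, 11  regs=(0,9,13,5,9,9)
  step pc=1: add  $r4, $r0, $r5  regs=(0,9,13,5,9,9)
  step pc=2: add  $r0, $r3, $r0  regs=(0,9,13,5,9,9)
  step pc=3: beq  $r1, $r5, L5  cond=T  regs=(0,9,13,5,9,9)
  step pc=4: slti  $r3, $r5, 3  regs=(0,9,13,0,9,9)
  step pc=5: xor  $r4, $r3, $r4  regs=(0,9,13,0,9,9)
  step pc=6: beq  $r5, $r1, L10  cond=T  regs=(0,9,13,0,9,9)
  step pc=7: xori  $r3, $r4, 2  regs=(0,9,13,11,9,9)

8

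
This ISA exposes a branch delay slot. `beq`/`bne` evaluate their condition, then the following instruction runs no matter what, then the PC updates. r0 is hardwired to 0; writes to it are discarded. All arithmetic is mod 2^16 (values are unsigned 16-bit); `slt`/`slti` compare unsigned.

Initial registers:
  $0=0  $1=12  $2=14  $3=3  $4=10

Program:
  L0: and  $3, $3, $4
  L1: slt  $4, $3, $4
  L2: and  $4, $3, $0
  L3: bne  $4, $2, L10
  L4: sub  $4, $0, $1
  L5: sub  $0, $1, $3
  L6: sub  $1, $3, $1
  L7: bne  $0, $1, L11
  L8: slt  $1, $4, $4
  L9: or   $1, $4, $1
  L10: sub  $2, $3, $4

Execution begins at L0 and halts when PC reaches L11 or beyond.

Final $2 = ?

[0] and  $3, $3, $4  →  {$0:0, $1:12, $2:14, $3:2, $4:10}
[1] slt  $4, $3, $4  →  {$0:0, $1:12, $2:14, $3:2, $4:1}
[2] and  $4, $3, $0  →  {$0:0, $1:12, $2:14, $3:2, $4:0}
[3] bne  $4, $2, L10  →  {$0:0, $1:12, $2:14, $3:2, $4:0}  ⟨branch taken⟩
[4] sub  $4, $0, $1  →  {$0:0, $1:12, $2:14, $3:2, $4:65524}
[10] sub  $2, $3, $4  →  {$0:0, $1:12, $2:14, $3:2, $4:65524}

14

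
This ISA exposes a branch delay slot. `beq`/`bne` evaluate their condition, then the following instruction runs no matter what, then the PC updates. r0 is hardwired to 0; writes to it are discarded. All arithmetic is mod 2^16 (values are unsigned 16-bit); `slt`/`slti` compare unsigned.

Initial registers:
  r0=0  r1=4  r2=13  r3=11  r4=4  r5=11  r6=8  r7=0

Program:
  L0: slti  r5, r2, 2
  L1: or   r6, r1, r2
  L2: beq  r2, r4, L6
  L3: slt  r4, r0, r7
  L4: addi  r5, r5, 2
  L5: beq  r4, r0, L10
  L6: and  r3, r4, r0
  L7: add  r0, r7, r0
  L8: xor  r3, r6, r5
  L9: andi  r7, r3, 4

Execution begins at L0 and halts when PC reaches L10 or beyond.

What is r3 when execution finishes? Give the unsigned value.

  step pc=0: slti  r5, r2, 2  regs=(0,4,13,11,4,0,8,0)
  step pc=1: or   r6, r1, r2  regs=(0,4,13,11,4,0,13,0)
  step pc=2: beq  r2, r4, L6  cond=F  regs=(0,4,13,11,4,0,13,0)
  step pc=3: slt  r4, r0, r7  regs=(0,4,13,11,0,0,13,0)
  step pc=4: addi  r5, r5, 2  regs=(0,4,13,11,0,2,13,0)
  step pc=5: beq  r4, r0, L10  cond=T  regs=(0,4,13,11,0,2,13,0)
  step pc=6: and  r3, r4, r0  regs=(0,4,13,0,0,2,13,0)

0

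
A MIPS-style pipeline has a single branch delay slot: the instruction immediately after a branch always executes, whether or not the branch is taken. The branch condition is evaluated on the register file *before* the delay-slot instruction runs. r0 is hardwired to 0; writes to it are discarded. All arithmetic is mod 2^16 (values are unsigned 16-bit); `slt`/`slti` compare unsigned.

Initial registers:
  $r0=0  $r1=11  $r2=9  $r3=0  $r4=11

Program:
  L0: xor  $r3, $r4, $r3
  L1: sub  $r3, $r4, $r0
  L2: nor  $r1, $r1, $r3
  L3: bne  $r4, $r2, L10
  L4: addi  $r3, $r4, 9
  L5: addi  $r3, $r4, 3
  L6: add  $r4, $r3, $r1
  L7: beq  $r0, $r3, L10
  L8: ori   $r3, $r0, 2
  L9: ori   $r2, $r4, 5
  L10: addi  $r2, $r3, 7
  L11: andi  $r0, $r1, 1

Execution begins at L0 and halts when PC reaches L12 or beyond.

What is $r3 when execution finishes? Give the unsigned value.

20

  step pc=0: xor  $r3, $r4, $r3  regs=(0,11,9,11,11)
  step pc=1: sub  $r3, $r4, $r0  regs=(0,11,9,11,11)
  step pc=2: nor  $r1, $r1, $r3  regs=(0,65524,9,11,11)
  step pc=3: bne  $r4, $r2, L10  cond=T  regs=(0,65524,9,11,11)
  step pc=4: addi  $r3, $r4, 9  regs=(0,65524,9,20,11)
  step pc=10: addi  $r2, $r3, 7  regs=(0,65524,27,20,11)
  step pc=11: andi  $r0, $r1, 1  regs=(0,65524,27,20,11)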